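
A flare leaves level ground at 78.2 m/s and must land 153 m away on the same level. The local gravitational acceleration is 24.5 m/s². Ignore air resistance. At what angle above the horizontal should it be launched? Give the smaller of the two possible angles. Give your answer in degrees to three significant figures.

Level-ground range R = v₀² sin(2θ)/g ⇒ sin(2θ) = gR/v₀² = 24.5 × 153 / 78.2² = 0.6130.
2θ = 37.81° or 180° − 37.81° = 142.2°, so θ = 18.90° or 71.10°.
The smaller angle is 18.90°.

18.9°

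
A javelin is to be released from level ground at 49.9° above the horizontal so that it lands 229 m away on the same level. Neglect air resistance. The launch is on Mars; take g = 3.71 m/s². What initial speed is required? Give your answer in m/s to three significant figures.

On level ground R = v₀² sin 2θ / g ⇒ v₀ = √(gR / sin 2θ).
v₀ = √(3.71 × 229 / sin 99.80°) = √(849.6 / 0.9854) = √862.17 = 29.36 m/s.

29.4 m/s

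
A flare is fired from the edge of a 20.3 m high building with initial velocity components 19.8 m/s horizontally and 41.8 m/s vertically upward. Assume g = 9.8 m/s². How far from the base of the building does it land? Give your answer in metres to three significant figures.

178 m

With up positive and y = 0 at the ground: y(t) = 20.3 + (41.80) t − 4.900 t². Setting y = 0 and taking the positive root: t = [41.80 + √(41.80² + 2·9.80·20.3)] / 9.80 = (41.80 + 46.32) / 9.80 = 8.991 s.
Horizontal distance: R = vₓ t = 19.80 × 8.991 = 178.0 m.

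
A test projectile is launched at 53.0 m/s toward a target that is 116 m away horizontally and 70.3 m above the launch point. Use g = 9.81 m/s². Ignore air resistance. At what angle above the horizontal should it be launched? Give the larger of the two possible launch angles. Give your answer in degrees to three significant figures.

Trajectory: y = x tanθ − g x² (1 + tan²θ)/(2v₀²). With x = 116, y = 70.3, v₀ = 53.0, g = 9.81:
23.50 tan²θ − 116 tanθ + (93.80) = 0.
tanθ = [116 ± √(116² − 4 × 23.50 × (93.80))] / (2 × 23.50) = (116 ± 68.12) / 46.99, giving tanθ = 1.019 or 3.918.
θ = 45.54° or 75.68°; the larger is 75.68°.

75.7°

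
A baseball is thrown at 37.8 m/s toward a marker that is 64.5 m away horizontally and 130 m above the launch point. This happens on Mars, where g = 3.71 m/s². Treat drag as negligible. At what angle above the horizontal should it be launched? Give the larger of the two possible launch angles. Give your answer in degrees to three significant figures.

83.8°

Trajectory: y = x tanθ − g x² (1 + tan²θ)/(2v₀²). With x = 64.5, y = 130, v₀ = 37.8, g = 3.71:
5.401 tan²θ − 64.5 tanθ + (135.4) = 0.
tanθ = [64.5 ± √(64.5² − 4 × 5.401 × (135.4))] / (2 × 5.401) = (64.5 ± 35.14) / 10.80, giving tanθ = 2.718 or 9.224.
θ = 69.80° or 83.81°; the larger is 83.81°.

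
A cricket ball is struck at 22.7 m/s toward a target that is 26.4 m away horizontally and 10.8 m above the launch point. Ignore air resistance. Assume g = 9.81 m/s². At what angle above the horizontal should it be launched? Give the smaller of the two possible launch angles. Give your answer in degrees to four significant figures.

Trajectory: y = x tanθ − g x² (1 + tan²θ)/(2v₀²). With x = 26.4, y = 10.8, v₀ = 22.7, g = 9.81:
6.634 tan²θ − 26.4 tanθ + (17.43) = 0.
tanθ = [26.4 ± √(26.4² − 4 × 6.634 × (17.43))] / (2 × 6.634) = (26.4 ± 15.31) / 13.27, giving tanθ = 0.8360 or 3.143.
θ = 39.90° or 72.35°; the smaller is 39.90°.

39.90°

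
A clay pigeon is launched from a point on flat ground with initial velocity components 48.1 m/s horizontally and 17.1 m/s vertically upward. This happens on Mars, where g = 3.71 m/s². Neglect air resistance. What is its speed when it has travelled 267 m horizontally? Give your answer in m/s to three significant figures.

At x = 267 m, t = x/vₓ = 267/48.10 = 5.551 s.
Vertical velocity there: v_y = v_y0 − g t = 17.10 − 3.71 × 5.551 = −3.494 m/s.
Speed: √(vₓ² + v_y²) = √(48.10² + 3.494²) = 48.23 m/s.

48.2 m/s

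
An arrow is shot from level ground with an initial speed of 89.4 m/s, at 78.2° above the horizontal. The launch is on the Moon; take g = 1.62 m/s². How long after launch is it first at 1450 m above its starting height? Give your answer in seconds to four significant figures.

Resolve: vₓ = 89.40 cos 78.2° = 18.28 m/s and v_y0 = 89.40 sin 78.2° = 87.51 m/s.
Set y = v_y0 t − ½ g t² = 1450: 0.8100 t² − 87.51 t + 1450 = 0.
Quadratic formula: t = (87.51 ± √2960.1) / 1.62 = (87.51 ± 54.41) / 1.62 → t = 20.43 s or 87.60 s.
The first (ascending) time is 20.43 s.

20.43 s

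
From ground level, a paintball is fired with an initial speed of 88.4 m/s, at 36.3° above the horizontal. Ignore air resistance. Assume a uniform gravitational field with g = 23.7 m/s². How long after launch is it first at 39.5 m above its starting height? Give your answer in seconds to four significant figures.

Resolve: vₓ = 88.40 cos 36.3° = 71.24 m/s and v_y0 = 88.40 sin 36.3° = 52.33 m/s.
Require v_y0 t − ½ g t² = 39.5, i.e. 11.85 t² − 52.33 t + 39.5 = 0.
t = [52.33 ± √(52.33² − 2·23.7·39.5)] / 23.7 = (52.33 ± 29.44) / 23.7, so t = 0.9661 s or t = 3.450 s.
The first (ascending) time is 0.9661 s.

0.9661 s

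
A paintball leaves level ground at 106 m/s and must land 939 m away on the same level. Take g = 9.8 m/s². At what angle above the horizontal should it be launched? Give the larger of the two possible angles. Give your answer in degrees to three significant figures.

Level-ground range R = v₀² sin(2θ)/g ⇒ sin(2θ) = gR/v₀² = 9.80 × 939 / 106² = 0.8190.
2θ = 54.98° or 180° − 54.98° = 125.0°, so θ = 27.49° or 62.51°.
The larger angle is 62.51°.

62.5°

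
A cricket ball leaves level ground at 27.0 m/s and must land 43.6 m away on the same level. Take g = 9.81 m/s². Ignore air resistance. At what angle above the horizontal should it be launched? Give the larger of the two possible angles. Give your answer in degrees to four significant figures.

Level-ground range R = v₀² sin(2θ)/g ⇒ sin(2θ) = gR/v₀² = 9.81 × 43.6 / 27.0² = 0.5867.
2θ = 35.92° or 180° − 35.92° = 144.1°, so θ = 17.96° or 72.04°.
The larger angle is 72.04°.

72.04°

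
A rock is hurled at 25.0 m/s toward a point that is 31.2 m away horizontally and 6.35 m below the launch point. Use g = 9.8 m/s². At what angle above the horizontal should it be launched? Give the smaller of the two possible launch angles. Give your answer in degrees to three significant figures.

2.38°

Trajectory: y = x tanθ − g x² (1 + tan²θ)/(2v₀²). With x = 31.2, y = −6.35, v₀ = 25.0, g = 9.80:
7.632 tan²θ − 31.2 tanθ + (1.282) = 0.
tanθ = [31.2 ± √(31.2² − 4 × 7.632 × (1.282))] / (2 × 7.632) = (31.2 ± 30.57) / 15.26, giving tanθ = 0.04150 or 4.047.
θ = 2.377° or 76.12°; the smaller is 2.377°.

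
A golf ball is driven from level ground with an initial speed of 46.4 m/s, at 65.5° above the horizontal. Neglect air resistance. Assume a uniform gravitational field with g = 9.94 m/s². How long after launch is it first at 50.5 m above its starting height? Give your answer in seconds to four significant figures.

Components: vₓ = 46.40 cos 65.5° = 19.24 m/s, v_y0 = 46.40 sin 65.5° = 42.22 m/s.
Require v_y0 t − ½ g t² = 50.5, i.e. 4.970 t² − 42.22 t + 50.5 = 0.
t = [42.22 ± √(42.22² − 2·9.94·50.5)] / 9.94 = (42.22 ± 27.91) / 9.94, so t = 1.440 s or t = 7.055 s.
The first (ascending) time is 1.440 s.

1.440 s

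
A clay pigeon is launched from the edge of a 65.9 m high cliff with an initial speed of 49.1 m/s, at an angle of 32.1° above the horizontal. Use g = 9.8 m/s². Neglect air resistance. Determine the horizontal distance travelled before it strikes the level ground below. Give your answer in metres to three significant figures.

Resolve: vₓ = 49.10 cos 32.1° = 41.59 m/s and v_y0 = 49.10 sin 32.1° = 26.09 m/s.
With up positive and y = 0 at the ground: y(t) = 65.9 + (26.09) t − 4.900 t². Setting y = 0 and taking the positive root: t = [26.09 + √(26.09² + 2·9.80·65.9)] / 9.80 = (26.09 + 44.41) / 9.80 = 7.194 s.
Horizontal distance: R = vₓ t = 41.59 × 7.194 = 299.2 m.

299 m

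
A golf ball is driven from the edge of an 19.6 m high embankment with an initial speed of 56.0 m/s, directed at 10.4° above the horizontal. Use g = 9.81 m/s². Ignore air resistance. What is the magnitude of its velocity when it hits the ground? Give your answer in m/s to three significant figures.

59.3 m/s

Components: vₓ = 56.00 cos 10.4° = 55.08 m/s, v_y0 = 56.00 sin 10.4° = 10.11 m/s.
Vertical motion (up positive, ground at y = 0): 4.905 t² − (10.11) t − 19.6 = 0, so t = (10.11 + √(10.11² + 2·9.81·19.6)) / 9.81 = (10.11 + 22.06) / 9.81 = 3.279 s.
Vertical velocity at impact: v_y = v_y0 − g t = 10.11 − 9.81 × 3.279 = −22.06 m/s.
Speed: |v| = √(vₓ² + v_y²) = √(55.08² + 22.06²) = 59.33 m/s.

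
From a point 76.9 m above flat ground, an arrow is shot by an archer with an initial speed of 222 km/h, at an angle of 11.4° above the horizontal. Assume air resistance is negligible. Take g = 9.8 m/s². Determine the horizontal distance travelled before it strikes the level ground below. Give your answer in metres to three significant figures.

Convert: 222 km/h = 222/3.6 = 61.67 m/s.
Components: vₓ = 61.67 cos 11.4° = 60.45 m/s, v_y0 = 61.67 sin 11.4° = 12.19 m/s.
Vertical motion (up positive, ground at y = 0): 4.900 t² − (12.19) t − 76.9 = 0, so t = (12.19 + √(12.19² + 2·9.80·76.9)) / 9.80 = (12.19 + 40.69) / 9.80 = 5.396 s.
Horizontal distance: R = vₓ t = 60.45 × 5.396 = 326.2 m.

326 m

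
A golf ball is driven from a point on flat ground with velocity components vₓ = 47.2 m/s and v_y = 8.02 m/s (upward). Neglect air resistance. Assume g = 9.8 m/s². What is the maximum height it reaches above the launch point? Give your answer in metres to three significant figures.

3.28 m

At the apex v_y = 0, so H = v_y0²/(2g) = 8.020²/19.60 = 3.282 m.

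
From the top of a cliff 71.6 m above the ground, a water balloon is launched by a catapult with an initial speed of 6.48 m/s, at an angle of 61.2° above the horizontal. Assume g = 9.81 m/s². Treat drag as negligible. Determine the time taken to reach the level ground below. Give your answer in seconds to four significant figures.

Horizontal component vₓ = 6.480 cos 61.2° = 3.122 m/s; vertical v_y0 = 6.480 sin 61.2° = 5.678 m/s.
The projectile lands when y = 71.6 + (5.678) t − ½·9.81·t² = 0. Positive root: t = (5.678 + √(5.678² + 2·9.81·71.6)) / 9.81 = (5.678 + 37.91) / 9.81 = 4.443 s.

4.443 s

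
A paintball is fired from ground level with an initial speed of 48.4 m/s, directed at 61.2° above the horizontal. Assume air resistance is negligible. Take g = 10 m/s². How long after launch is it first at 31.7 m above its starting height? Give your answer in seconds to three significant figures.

0.828 s

Resolve: vₓ = 48.40 cos 61.2° = 23.32 m/s and v_y0 = 48.40 sin 61.2° = 42.41 m/s.
Require v_y0 t − ½ g t² = 31.7, i.e. 5.000 t² − 42.41 t + 31.7 = 0.
Quadratic formula: t = (42.41 ± √1164.9) / 10.0 = (42.41 ± 34.13) / 10.0 → t = 0.8283 s or 7.654 s.
The first (ascending) time is 0.8283 s.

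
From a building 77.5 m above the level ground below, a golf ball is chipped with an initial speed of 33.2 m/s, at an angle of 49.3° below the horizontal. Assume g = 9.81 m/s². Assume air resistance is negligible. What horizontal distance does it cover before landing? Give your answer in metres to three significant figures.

Components: vₓ = 33.20 cos 49.3° = 21.65 m/s, v_y0 = −25.17 m/s (downward).
The projectile lands when y = 77.5 + (−25.17) t − ½·9.81·t² = 0. Positive root: t = (−25.17 + √(25.17² + 2·9.81·77.5)) / 9.81 = (−25.17 + 46.41) / 9.81 = 2.165 s.
Horizontal distance: R = vₓ t = 21.65 × 2.165 = 46.88 m.

46.9 m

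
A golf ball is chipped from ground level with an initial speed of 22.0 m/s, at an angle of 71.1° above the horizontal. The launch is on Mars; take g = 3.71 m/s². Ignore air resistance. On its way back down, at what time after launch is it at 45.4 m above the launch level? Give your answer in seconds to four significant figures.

Horizontal component vₓ = 22.00 cos 71.1° = 7.126 m/s; vertical v_y0 = 22.00 sin 71.1° = 20.81 m/s.
Set y = v_y0 t − ½ g t² = 45.4: 1.855 t² − 20.81 t + 45.4 = 0.
t = [20.81 ± √(20.81² − 2·3.71·45.4)] / 3.71 = (20.81 ± 9.816) / 3.71, so t = 2.964 s or t = 8.256 s.
The descending-branch root is 8.256 s.

8.256 s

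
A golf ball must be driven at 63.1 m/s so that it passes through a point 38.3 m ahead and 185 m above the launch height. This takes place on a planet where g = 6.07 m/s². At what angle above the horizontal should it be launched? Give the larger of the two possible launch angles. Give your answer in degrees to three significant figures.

Trajectory: y = x tanθ − g x² (1 + tan²θ)/(2v₀²). With x = 38.3, y = 185, v₀ = 63.1, g = 6.07:
1.118 tan²θ − 38.3 tanθ + (186.1) = 0.
tanθ = [38.3 ± √(38.3² − 4 × 1.118 × (186.1))] / (2 × 1.118) = (38.3 ± 25.19) / 2.236, giving tanθ = 5.863 or 28.39.
θ = 80.32° or 87.98°; the larger is 87.98°.

88.0°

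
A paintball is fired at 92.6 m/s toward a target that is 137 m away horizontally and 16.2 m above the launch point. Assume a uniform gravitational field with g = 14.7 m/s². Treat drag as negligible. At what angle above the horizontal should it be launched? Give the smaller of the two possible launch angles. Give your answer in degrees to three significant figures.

13.6°

Trajectory: y = x tanθ − g x² (1 + tan²θ)/(2v₀²). With x = 137, y = 16.2, v₀ = 92.6, g = 14.7:
16.09 tan²θ − 137 tanθ + (32.29) = 0.
tanθ = [137 ± √(137² − 4 × 16.09 × (32.29))] / (2 × 16.09) = (137 ± 129.2) / 32.18, giving tanθ = 0.2426 or 8.273.
θ = 13.64° or 83.11°; the smaller is 13.64°.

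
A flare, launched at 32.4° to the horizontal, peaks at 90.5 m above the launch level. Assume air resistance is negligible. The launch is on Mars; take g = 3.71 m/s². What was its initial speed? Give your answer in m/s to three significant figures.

At the peak v_y = 0, so v_y0 = √(2gH) = √(2 × 3.71 × 90.5) = 25.91 m/s.
v_y0 = v₀ sin θ ⇒ v₀ = 25.91 / sin 32.4° = 48.36 m/s.

48.4 m/s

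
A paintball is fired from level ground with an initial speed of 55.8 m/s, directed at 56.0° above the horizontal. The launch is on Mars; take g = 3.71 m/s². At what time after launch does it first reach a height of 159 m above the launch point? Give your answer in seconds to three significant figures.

Resolve: vₓ = 55.80 cos 56.0° = 31.20 m/s and v_y0 = 55.80 sin 56.0° = 46.26 m/s.
Set y = v_y0 t − ½ g t² = 159: 1.855 t² − 46.26 t + 159 = 0.
Quadratic formula: t = (46.26 ± √960.24) / 3.71 = (46.26 ± 30.99) / 3.71 → t = 4.117 s or 20.82 s.
The first (ascending) time is 4.117 s.

4.12 s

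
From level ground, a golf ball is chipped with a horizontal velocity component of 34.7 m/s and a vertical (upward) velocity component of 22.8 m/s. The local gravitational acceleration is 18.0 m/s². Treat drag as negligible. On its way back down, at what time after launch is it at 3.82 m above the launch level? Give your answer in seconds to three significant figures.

Height y(t) = 22.80 t − 9.000 t² = 3.82 gives 9.000 t² − 22.80 t + 3.82 = 0.
Quadratic formula: t = (22.80 ± √382.32) / 18.0 = (22.80 ± 19.55) / 18.0 → t = 0.1804 s or 2.353 s.
The descending-branch root is 2.353 s.

2.35 s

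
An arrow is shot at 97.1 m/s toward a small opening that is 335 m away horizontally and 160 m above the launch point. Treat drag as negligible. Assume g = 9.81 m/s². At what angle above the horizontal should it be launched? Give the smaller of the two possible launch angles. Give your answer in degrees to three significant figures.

36.9°

Trajectory: y = x tanθ − g x² (1 + tan²θ)/(2v₀²). With x = 335, y = 160, v₀ = 97.1, g = 9.81:
58.38 tan²θ − 335 tanθ + (218.4) = 0.
tanθ = [335 ± √(335² − 4 × 58.38 × (218.4))] / (2 × 58.38) = (335 ± 247.4) / 116.8, giving tanθ = 0.7499 or 4.988.
θ = 36.87° or 78.66°; the smaller is 36.87°.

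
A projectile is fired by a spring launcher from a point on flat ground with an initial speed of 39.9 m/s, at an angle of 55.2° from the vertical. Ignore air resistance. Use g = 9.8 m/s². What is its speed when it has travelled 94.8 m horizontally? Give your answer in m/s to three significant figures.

Resolve: vₓ = 39.90 sin 55.2° = 32.76 m/s and v_y0 = 39.90 cos 55.2° = 22.77 m/s.
x = vₓ t ⇒ t = 94.8/32.76 = 2.893 s.
Vertical velocity there: v_y = v_y0 − g t = 22.77 − 9.80 × 2.893 = −5.584 m/s.
Speed: √(vₓ² + v_y²) = √(32.76² + 5.584²) = 33.24 m/s.

33.2 m/s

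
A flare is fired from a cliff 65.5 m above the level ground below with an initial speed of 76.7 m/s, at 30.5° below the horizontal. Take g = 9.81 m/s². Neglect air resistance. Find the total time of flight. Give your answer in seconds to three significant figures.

Resolve: vₓ = 76.70 cos 30.5° = 66.09 m/s and v_y0 = −38.93 m/s (downward).
Vertical motion (up positive, ground at y = 0): 4.905 t² − (−38.93) t − 65.5 = 0, so t = (−38.93 + √(38.93² + 2·9.81·65.5)) / 9.81 = (−38.93 + 52.92) / 9.81 = 1.426 s.

1.43 s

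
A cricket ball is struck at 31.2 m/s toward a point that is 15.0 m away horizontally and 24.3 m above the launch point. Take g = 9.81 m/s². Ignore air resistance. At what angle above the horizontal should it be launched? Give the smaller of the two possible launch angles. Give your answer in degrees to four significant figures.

Trajectory: y = x tanθ − g x² (1 + tan²θ)/(2v₀²). With x = 15.0, y = 24.3, v₀ = 31.2, g = 9.81:
1.134 tan²θ − 15.0 tanθ + (25.43) = 0.
tanθ = [15.0 ± √(15.0² − 4 × 1.134 × (25.43))] / (2 × 1.134) = (15.0 ± 10.47) / 2.267, giving tanθ = 1.997 or 11.23.
θ = 63.40° or 84.91°; the smaller is 63.40°.

63.40°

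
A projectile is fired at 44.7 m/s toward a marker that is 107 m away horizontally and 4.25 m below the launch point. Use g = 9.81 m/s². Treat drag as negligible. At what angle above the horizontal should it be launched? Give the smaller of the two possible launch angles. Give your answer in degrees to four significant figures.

Trajectory: y = x tanθ − g x² (1 + tan²θ)/(2v₀²). With x = 107, y = −4.25, v₀ = 44.7, g = 9.81:
28.11 tan²θ − 107 tanθ + (23.86) = 0.
tanθ = [107 ± √(107² − 4 × 28.11 × (23.86))] / (2 × 28.11) = (107 ± 93.63) / 56.21, giving tanθ = 0.2378 or 3.569.
θ = 13.38° or 74.35°; the smaller is 13.38°.

13.38°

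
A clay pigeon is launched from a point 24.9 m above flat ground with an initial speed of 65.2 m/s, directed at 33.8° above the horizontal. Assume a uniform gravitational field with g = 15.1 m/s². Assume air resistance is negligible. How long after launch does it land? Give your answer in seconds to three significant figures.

vₓ = 65.20 cos 33.8° = 54.18 m/s; v_y0 = 65.20 sin 33.8° = 36.27 m/s.
The projectile lands when y = 24.9 + (36.27) t − ½·15.1·t² = 0. Positive root: t = (36.27 + √(36.27² + 2·15.1·24.9)) / 15.1 = (36.27 + 45.47) / 15.1 = 5.413 s.

5.41 s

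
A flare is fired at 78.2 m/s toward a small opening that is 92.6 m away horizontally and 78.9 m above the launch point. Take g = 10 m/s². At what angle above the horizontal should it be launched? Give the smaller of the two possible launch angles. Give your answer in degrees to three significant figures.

45.1°

Trajectory: y = x tanθ − g x² (1 + tan²θ)/(2v₀²). With x = 92.6, y = 78.9, v₀ = 78.2, g = 10.0:
7.011 tan²θ − 92.6 tanθ + (85.91) = 0.
tanθ = [92.6 ± √(92.6² − 4 × 7.011 × (85.91))] / (2 × 7.011) = (92.6 ± 78.52) / 14.02, giving tanθ = 1.004 or 12.20.
θ = 45.12° or 85.32°; the smaller is 45.12°.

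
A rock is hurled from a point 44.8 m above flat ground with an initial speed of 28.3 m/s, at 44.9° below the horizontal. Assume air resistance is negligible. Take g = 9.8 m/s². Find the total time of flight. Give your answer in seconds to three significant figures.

1.61 s

Horizontal component vₓ = 28.30 cos 44.9° = 20.05 m/s; vertical v_y0 = −19.98 m/s (downward).
Vertical motion (up positive, ground at y = 0): 4.900 t² − (−19.98) t − 44.8 = 0, so t = (−19.98 + √(19.98² + 2·9.80·44.8)) / 9.80 = (−19.98 + 35.74) / 9.80 = 1.608 s.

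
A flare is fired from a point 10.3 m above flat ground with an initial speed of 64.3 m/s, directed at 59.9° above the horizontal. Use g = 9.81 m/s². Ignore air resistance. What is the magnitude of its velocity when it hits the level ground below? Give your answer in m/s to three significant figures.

vₓ = 64.30 cos 59.9° = 32.25 m/s; v_y0 = 64.30 sin 59.9° = 55.63 m/s.
Vertical motion (up positive, ground at y = 0): 4.905 t² − (55.63) t − 10.3 = 0, so t = (55.63 + √(55.63² + 2·9.81·10.3)) / 9.81 = (55.63 + 57.42) / 9.81 = 11.52 s.
Vertical velocity at impact: v_y = v_y0 − g t = 55.63 − 9.81 × 11.52 = −57.42 m/s.
Speed: |v| = √(vₓ² + v_y²) = √(32.25² + 57.42²) = 65.85 m/s.

65.9 m/s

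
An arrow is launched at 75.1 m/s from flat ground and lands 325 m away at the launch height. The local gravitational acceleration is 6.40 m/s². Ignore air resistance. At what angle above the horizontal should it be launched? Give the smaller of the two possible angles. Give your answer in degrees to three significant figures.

R = v₀² sin 2θ / g gives sin 2θ = gR/v₀² = 6.40·325/75.1² = 0.3688.
2θ = 21.64° or 180° − 21.64° = 158.4°, so θ = 10.82° or 79.18°.
The smaller angle is 10.82°.

10.8°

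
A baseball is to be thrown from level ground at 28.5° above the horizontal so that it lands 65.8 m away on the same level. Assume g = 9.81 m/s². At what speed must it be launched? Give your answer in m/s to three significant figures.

On level ground R = v₀² sin 2θ / g ⇒ v₀ = √(gR / sin 2θ).
v₀ = √(9.81 × 65.8 / sin 57.00°) = √(645.5 / 0.8387) = √769.67 = 27.74 m/s.

27.7 m/s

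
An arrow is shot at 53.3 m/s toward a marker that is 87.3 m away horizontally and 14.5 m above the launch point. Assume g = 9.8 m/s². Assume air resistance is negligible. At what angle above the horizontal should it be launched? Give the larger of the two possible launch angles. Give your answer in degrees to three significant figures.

81.0°

Trajectory: y = x tanθ − g x² (1 + tan²θ)/(2v₀²). With x = 87.3, y = 14.5, v₀ = 53.3, g = 9.80:
13.15 tan²θ − 87.3 tanθ + (27.65) = 0.
tanθ = [87.3 ± √(87.3² − 4 × 13.15 × (27.65))] / (2 × 13.15) = (87.3 ± 78.53) / 26.29, giving tanθ = 0.3334 or 6.308.
θ = 18.44° or 80.99°; the larger is 80.99°.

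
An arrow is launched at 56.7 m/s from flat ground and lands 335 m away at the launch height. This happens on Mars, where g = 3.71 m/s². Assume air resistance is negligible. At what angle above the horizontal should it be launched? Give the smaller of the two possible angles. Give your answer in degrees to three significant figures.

From R = (v₀²/g) sin 2θ: sin 2θ = 3.71 × 335 / 3214.9 = 0.3866.
2θ = 22.74° or 180° − 22.74° = 157.3°, so θ = 11.37° or 78.63°.
The smaller angle is 11.37°.

11.4°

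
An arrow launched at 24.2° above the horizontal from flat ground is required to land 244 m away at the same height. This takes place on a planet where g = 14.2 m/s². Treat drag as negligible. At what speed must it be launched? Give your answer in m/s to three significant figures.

From R = (v₀² / g) sin 2θ: v₀ = √(gR / sin 2θ).
v₀ = √(14.2 × 244 / sin 48.40°) = √(3465 / 0.7478) = √4633.3 = 68.07 m/s.

68.1 m/s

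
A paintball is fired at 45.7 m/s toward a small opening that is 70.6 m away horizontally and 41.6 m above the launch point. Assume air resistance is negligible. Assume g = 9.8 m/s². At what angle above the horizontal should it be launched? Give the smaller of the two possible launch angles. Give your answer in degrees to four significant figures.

41.49°

Trajectory: y = x tanθ − g x² (1 + tan²θ)/(2v₀²). With x = 70.6, y = 41.6, v₀ = 45.7, g = 9.80:
11.69 tan²θ − 70.6 tanθ + (53.29) = 0.
tanθ = [70.6 ± √(70.6² − 4 × 11.69 × (53.29))] / (2 × 11.69) = (70.6 ± 49.91) / 23.39, giving tanθ = 0.8844 or 5.153.
θ = 41.49° or 79.02°; the smaller is 41.49°.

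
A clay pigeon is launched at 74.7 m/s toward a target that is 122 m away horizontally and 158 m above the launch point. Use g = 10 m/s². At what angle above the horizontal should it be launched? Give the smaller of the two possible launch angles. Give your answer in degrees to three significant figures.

Trajectory: y = x tanθ − g x² (1 + tan²θ)/(2v₀²). With x = 122, y = 158, v₀ = 74.7, g = 10.0:
13.34 tan²θ − 122 tanθ + (171.3) = 0.
tanθ = [122 ± √(122² − 4 × 13.34 × (171.3))] / (2 × 13.34) = (122 ± 75.79) / 26.67, giving tanθ = 1.733 or 7.415.
θ = 60.01° or 82.32°; the smaller is 60.01°.

60.0°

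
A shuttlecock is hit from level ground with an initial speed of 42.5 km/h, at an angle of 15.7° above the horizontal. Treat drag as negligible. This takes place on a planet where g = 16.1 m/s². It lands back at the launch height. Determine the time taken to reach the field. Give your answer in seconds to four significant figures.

0.3968 s

Convert: 42.5 km/h = 42.5/3.6 = 11.81 m/s.
Horizontal component vₓ = 11.81 cos 15.7° = 11.37 m/s; vertical v_y0 = 11.81 sin 15.7° = 3.195 m/s.
It returns to y = 0 when t = 2 v_y0 / g = 2(3.195)/16.1 = 0.3968 s.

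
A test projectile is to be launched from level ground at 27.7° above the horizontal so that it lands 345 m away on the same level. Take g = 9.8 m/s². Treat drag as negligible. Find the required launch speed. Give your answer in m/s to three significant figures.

64.1 m/s

On level ground R = v₀² sin 2θ / g ⇒ v₀ = √(gR / sin 2θ).
v₀ = √(9.80 × 345 / sin 55.40°) = √(3381 / 0.8231) = √4107.5 = 64.09 m/s.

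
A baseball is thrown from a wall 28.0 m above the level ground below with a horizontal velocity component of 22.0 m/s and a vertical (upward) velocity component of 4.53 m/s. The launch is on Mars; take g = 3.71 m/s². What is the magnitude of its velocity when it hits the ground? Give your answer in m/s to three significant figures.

Vertical motion (up positive, ground at y = 0): 1.855 t² − (4.530) t − 28.0 = 0, so t = (4.530 + √(4.530² + 2·3.71·28.0)) / 3.71 = (4.530 + 15.11) / 3.71 = 5.294 s.
Vertical velocity at impact: v_y = v_y0 − g t = 4.530 − 3.71 × 5.294 = −15.11 m/s.
Speed: |v| = √(vₓ² + v_y²) = √(22.00² + 15.11²) = 26.69 m/s.

26.7 m/s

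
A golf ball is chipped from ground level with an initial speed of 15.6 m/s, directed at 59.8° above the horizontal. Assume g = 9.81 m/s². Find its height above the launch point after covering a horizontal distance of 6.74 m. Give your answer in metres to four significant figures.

7.962 m

Horizontal component vₓ = 15.60 cos 59.8° = 7.847 m/s; vertical v_y0 = 15.60 sin 59.8° = 13.48 m/s.
x = vₓ t ⇒ t = 6.74/7.847 = 0.8589 s.
Height: y = v_y0 t − ½ g t² = 13.48 × 0.8589 − 4.905 × 0.8589² = 11.58 − 3.619 = 7.962 m.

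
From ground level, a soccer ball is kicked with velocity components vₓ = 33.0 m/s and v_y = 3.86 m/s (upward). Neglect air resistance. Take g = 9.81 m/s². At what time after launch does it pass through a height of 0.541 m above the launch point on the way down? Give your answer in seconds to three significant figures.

0.604 s

Set y = v_y0 t − ½ g t² = 0.541: 4.905 t² − 3.860 t + 0.541 = 0.
Quadratic formula: t = (3.860 ± √4.2852) / 9.81 = (3.860 ± 2.070) / 9.81 → t = 0.1825 s or 0.6045 s.
The descending-branch root is 0.6045 s.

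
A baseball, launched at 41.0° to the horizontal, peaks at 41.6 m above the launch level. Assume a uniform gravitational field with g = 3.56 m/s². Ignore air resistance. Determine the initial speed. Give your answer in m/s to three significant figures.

26.2 m/s

At the peak v_y = 0, so v_y0 = √(2gH) = √(2 × 3.56 × 41.6) = 17.21 m/s.
v_y0 = v₀ sin θ ⇒ v₀ = 17.21 / sin 41.0° = 26.23 m/s.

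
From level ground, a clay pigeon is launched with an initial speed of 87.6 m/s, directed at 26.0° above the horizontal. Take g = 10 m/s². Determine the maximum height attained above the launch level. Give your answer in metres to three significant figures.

vₓ = 87.60 cos 26.0° = 78.73 m/s; v_y0 = 87.60 sin 26.0° = 38.40 m/s.
At the apex v_y = 0, so H = v_y0²/(2g) = 38.40²/20.00 = 73.73 m.

73.7 m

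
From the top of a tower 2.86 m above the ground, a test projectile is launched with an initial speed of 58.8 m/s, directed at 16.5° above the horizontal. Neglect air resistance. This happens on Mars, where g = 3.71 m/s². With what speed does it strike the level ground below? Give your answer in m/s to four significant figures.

Horizontal component vₓ = 58.80 cos 16.5° = 56.38 m/s; vertical v_y0 = 58.80 sin 16.5° = 16.70 m/s.
Vertical motion (up positive, ground at y = 0): 1.855 t² − (16.70) t − 2.86 = 0, so t = (16.70 + √(16.70² + 2·3.71·2.86)) / 3.71 = (16.70 + 17.32) / 3.71 = 9.171 s.
Vertical velocity at impact: v_y = v_y0 − g t = 16.70 − 3.71 × 9.171 = −17.32 m/s.
Speed: |v| = √(vₓ² + v_y²) = √(56.38² + 17.32²) = 58.98 m/s.

58.98 m/s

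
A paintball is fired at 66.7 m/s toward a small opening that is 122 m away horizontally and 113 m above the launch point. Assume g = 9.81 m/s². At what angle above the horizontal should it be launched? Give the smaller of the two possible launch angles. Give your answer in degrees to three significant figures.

Trajectory: y = x tanθ − g x² (1 + tan²θ)/(2v₀²). With x = 122, y = 113, v₀ = 66.7, g = 9.81:
16.41 tan²θ − 122 tanθ + (129.4) = 0.
tanθ = [122 ± √(122² − 4 × 16.41 × (129.4))] / (2 × 16.41) = (122 ± 79.93) / 32.82, giving tanθ = 1.282 or 6.153.
θ = 52.04° or 80.77°; the smaller is 52.04°.

52.0°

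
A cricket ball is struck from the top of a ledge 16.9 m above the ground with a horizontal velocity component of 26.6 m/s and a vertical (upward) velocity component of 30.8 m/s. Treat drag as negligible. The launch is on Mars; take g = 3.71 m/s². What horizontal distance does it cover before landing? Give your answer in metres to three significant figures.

The projectile lands when y = 16.9 + (30.80) t − ½·3.71·t² = 0. Positive root: t = (30.80 + √(30.80² + 2·3.71·16.9)) / 3.71 = (30.80 + 32.77) / 3.71 = 17.14 s.
Horizontal distance: R = vₓ t = 26.60 × 17.14 = 455.8 m.

456 m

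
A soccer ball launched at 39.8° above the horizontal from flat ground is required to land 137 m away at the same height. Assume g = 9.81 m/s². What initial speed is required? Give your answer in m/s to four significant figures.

From R = (v₀² / g) sin 2θ: v₀ = √(gR / sin 2θ).
v₀ = √(9.81 × 137 / sin 79.60°) = √(1344 / 0.9836) = √1366.4 = 36.97 m/s.

36.97 m/s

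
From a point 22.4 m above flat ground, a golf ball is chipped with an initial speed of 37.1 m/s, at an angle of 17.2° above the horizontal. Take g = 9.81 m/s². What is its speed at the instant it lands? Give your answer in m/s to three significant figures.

Resolve: vₓ = 37.10 cos 17.2° = 35.44 m/s and v_y0 = 37.10 sin 17.2° = 10.97 m/s.
The projectile lands when y = 22.4 + (10.97) t − ½·9.81·t² = 0. Positive root: t = (10.97 + √(10.97² + 2·9.81·22.4)) / 9.81 = (10.97 + 23.66) / 9.81 = 3.530 s.
Vertical velocity at impact: v_y = v_y0 − g t = 10.97 − 9.81 × 3.530 = −23.66 m/s.
Speed: |v| = √(vₓ² + v_y²) = √(35.44² + 23.66²) = 42.61 m/s.

42.6 m/s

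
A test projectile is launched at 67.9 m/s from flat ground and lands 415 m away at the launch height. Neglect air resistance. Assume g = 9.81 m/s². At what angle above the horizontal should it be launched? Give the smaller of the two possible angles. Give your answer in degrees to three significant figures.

31.0°

From R = (v₀²/g) sin 2θ: sin 2θ = 9.81 × 415 / 4610.4 = 0.8830.
2θ = 62.01° or 180° − 62.01° = 118.0°, so θ = 31.01° or 58.99°.
The smaller angle is 31.01°.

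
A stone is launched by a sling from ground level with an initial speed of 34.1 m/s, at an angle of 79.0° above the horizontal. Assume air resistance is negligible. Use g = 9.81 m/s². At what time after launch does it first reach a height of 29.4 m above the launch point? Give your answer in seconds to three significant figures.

Horizontal component vₓ = 34.10 cos 79.0° = 6.507 m/s; vertical v_y0 = 34.10 sin 79.0° = 33.47 m/s.
Set y = v_y0 t − ½ g t² = 29.4: 4.905 t² − 33.47 t + 29.4 = 0.
Quadratic formula: t = (33.47 ± √543.65) / 9.81 = (33.47 ± 23.32) / 9.81 → t = 1.035 s or 5.789 s.
The first (ascending) time is 1.035 s.

1.04 s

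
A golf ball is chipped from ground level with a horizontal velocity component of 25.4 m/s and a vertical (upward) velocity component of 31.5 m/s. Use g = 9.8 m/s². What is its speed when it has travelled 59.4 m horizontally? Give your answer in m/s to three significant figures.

26.8 m/s

x = vₓ t ⇒ t = 59.4/25.40 = 2.339 s.
Vertical velocity there: v_y = v_y0 − g t = 31.50 − 9.80 × 2.339 = 8.582 m/s.
Speed: √(vₓ² + v_y²) = √(25.40² + 8.582²) = 26.81 m/s.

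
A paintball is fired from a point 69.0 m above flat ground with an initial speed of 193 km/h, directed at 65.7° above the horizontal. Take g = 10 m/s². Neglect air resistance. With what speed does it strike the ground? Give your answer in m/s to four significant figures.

Convert: 193 km/h = 193/3.6 = 53.61 m/s.
Resolve: vₓ = 53.61 cos 65.7° = 22.06 m/s and v_y0 = 53.61 sin 65.7° = 48.86 m/s.
The projectile lands when y = 69.0 + (48.86) t − ½·10.0·t² = 0. Positive root: t = (48.86 + √(48.86² + 2·10.0·69.0)) / 10.0 = (48.86 + 61.38) / 10.0 = 11.02 s.
Vertical velocity at impact: v_y = v_y0 − g t = 48.86 − 10.0 × 11.02 = −61.38 m/s.
Speed: |v| = √(vₓ² + v_y²) = √(22.06² + 61.38²) = 65.22 m/s.

65.22 m/s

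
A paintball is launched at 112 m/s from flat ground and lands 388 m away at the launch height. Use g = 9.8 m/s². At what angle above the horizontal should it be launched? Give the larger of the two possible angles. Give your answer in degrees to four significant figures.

R = v₀² sin 2θ / g gives sin 2θ = gR/v₀² = 9.80·388/112² = 0.3031.
2θ = 17.65° or 180° − 17.65° = 162.4°, so θ = 8.823° or 81.18°.
The larger angle is 81.18°.

81.18°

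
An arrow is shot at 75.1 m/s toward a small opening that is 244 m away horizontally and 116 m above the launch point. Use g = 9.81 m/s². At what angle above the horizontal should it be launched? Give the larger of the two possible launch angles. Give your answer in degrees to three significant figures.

Trajectory: y = x tanθ − g x² (1 + tan²θ)/(2v₀²). With x = 244, y = 116, v₀ = 75.1, g = 9.81:
51.78 tan²θ − 244 tanθ + (167.8) = 0.
tanθ = [244 ± √(244² − 4 × 51.78 × (167.8))] / (2 × 51.78) = (244 ± 157.4) / 103.6, giving tanθ = 0.8359 or 3.877.
θ = 39.89° or 75.54°; the larger is 75.54°.

75.5°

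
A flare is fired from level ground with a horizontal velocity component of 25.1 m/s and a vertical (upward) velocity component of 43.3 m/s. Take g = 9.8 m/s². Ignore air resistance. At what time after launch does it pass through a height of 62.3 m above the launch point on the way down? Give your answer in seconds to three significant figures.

7.03 s

Height y(t) = 43.30 t − 4.900 t² = 62.3 gives 4.900 t² − 43.30 t + 62.3 = 0.
Quadratic formula: t = (43.30 ± √653.81) / 9.80 = (43.30 ± 25.57) / 9.80 → t = 1.809 s or 7.028 s.
The descending-branch root is 7.028 s.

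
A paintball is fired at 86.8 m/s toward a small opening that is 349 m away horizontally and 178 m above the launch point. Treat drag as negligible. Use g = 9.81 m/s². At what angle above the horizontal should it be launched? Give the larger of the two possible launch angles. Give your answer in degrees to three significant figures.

Trajectory: y = x tanθ − g x² (1 + tan²θ)/(2v₀²). With x = 349, y = 178, v₀ = 86.8, g = 9.81:
79.30 tan²θ − 349 tanθ + (257.3) = 0.
tanθ = [349 ± √(349² − 4 × 79.30 × (257.3))] / (2 × 79.30) = (349 ± 200.5) / 158.6, giving tanθ = 0.9365 or 3.465.
θ = 43.12° or 73.90°; the larger is 73.90°.

73.9°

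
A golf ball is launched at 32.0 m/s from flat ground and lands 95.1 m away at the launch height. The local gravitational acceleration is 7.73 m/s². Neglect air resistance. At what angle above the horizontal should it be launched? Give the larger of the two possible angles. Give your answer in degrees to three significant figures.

67.1°

From R = (v₀²/g) sin 2θ: sin 2θ = 7.73 × 95.1 / 1024.0 = 0.7179.
2θ = 45.88° or 180° − 45.88° = 134.1°, so θ = 22.94° or 67.06°.
The larger angle is 67.06°.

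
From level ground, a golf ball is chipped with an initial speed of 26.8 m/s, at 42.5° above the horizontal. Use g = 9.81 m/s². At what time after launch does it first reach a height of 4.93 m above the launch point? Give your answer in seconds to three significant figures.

Horizontal component vₓ = 26.80 cos 42.5° = 19.76 m/s; vertical v_y0 = 26.80 sin 42.5° = 18.11 m/s.
Set y = v_y0 t − ½ g t² = 4.93: 4.905 t² − 18.11 t + 4.93 = 0.
Quadratic formula: t = (18.11 ± √231.09) / 9.81 = (18.11 ± 15.20) / 9.81 → t = 0.2960 s or 3.395 s.
The first (ascending) time is 0.2960 s.

0.296 s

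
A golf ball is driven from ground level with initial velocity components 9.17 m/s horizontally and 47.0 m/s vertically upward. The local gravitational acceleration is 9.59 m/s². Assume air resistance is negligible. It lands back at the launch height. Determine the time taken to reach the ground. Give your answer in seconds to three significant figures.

9.80 s

Time of flight on level ground: T = 2 v_y0 / g = 2 × 47.00 / 9.59 = 9.802 s.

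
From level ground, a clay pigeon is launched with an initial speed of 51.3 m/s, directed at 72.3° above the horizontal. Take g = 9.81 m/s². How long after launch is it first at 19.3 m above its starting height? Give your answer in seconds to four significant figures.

0.4119 s

Horizontal component vₓ = 51.30 cos 72.3° = 15.60 m/s; vertical v_y0 = 51.30 sin 72.3° = 48.87 m/s.
Set y = v_y0 t − ½ g t² = 19.3: 4.905 t² − 48.87 t + 19.3 = 0.
Quadratic formula: t = (48.87 ± √2009.8) / 9.81 = (48.87 ± 44.83) / 9.81 → t = 0.4119 s or 9.552 s.
The first (ascending) time is 0.4119 s.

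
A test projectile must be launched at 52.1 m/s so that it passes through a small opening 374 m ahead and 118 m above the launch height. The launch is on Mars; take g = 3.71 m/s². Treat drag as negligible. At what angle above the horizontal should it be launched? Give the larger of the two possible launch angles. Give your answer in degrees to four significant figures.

72.74°

Trajectory: y = x tanθ − g x² (1 + tan²θ)/(2v₀²). With x = 374, y = 118, v₀ = 52.1, g = 3.71:
95.59 tan²θ − 374 tanθ + (213.6) = 0.
tanθ = [374 ± √(374² − 4 × 95.59 × (213.6))] / (2 × 95.59) = (374 ± 241.3) / 191.2, giving tanθ = 0.6943 or 3.218.
θ = 34.77° or 72.74°; the larger is 72.74°.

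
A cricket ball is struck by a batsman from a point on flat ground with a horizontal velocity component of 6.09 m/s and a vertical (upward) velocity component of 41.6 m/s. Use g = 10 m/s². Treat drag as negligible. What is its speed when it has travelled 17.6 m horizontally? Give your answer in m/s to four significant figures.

14.08 m/s

x = vₓ t ⇒ t = 17.6/6.090 = 2.890 s.
Vertical velocity there: v_y = v_y0 − g t = 41.60 − 10.0 × 2.890 = 12.70 m/s.
Speed: √(vₓ² + v_y²) = √(6.090² + 12.70²) = 14.08 m/s.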